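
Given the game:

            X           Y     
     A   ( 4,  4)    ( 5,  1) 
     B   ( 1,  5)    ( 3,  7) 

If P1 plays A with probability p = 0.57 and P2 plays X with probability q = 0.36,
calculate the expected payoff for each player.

E[P1] = 3.6252, E[P2] = 3.886

Work:
E[P1] = p·q·π₁(A,X) + p·(1-q)·π₁(A,Y) + (1-p)·q·π₁(B,X) + (1-p)·(1-q)·π₁(B,Y)
= 0.57·0.36·4 + 0.57·0.64·5 + 0.43·0.36·1 + 0.43·0.64·3
= 3.6252

E[P2] = 3.886 (similar calculation)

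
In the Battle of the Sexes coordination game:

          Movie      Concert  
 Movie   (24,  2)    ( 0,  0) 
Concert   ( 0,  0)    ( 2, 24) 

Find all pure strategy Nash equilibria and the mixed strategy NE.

Pure NE: (Movie, Movie) and (Concert, Concert); Mixed NE: p = 0.9231, q = 0.0769

Work:
Check pure NE:
(Movie, Movie): (24, 2) - no unilateral deviation beneficial
(Concert, Concert): (2, 24) - no unilateral deviation beneficial
Mixed NE: P1 plays Movie with p = 0.9231, P2 plays Movie with q = 0.0769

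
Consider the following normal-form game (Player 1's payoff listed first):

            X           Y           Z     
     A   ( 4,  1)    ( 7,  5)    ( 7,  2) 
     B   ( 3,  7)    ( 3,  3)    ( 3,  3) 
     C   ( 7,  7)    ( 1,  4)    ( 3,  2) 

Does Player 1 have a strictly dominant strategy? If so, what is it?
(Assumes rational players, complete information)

No strictly dominant strategy exists for Player 1

Work:
A strategy strictly dominates another if it gives a strictly higher payoff against every opponent action. Compare each pair of P1's strategies column-by-column:
  A vs B: [4 vs 3, 7 vs 3, 7 vs 3] → A strictly dominates B
  A vs C: [4 vs 7, 7 vs 1, 7 vs 3] → A does not strictly dominate C (column X: 4 ≤ 7)
  B vs A: [3 vs 4, 3 vs 7, 3 vs 7] → B does not strictly dominate A (column X: 3 ≤ 4)
  B vs C: [3 vs 7, 3 vs 1, 3 vs 3] → B does not strictly dominate C (column X: 3 ≤ 7)
  C vs A: [7 vs 4, 1 vs 7, 3 vs 7] → C does not strictly dominate A (column Y: 1 ≤ 7)
  C vs B: [7 vs 3, 1 vs 3, 3 vs 3] → C does not strictly dominate B (column Y: 1 ≤ 3)
No single strategy strictly dominates all others → no strictly dominant strategy.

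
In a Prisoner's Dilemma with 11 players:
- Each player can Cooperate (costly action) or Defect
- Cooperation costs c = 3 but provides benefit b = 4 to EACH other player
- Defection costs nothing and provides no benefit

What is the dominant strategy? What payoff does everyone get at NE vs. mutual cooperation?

Dominant: Defect; NE payoff = 0; Coop payoff = 37

Work:
Defect dominates (saves cost c = 3, benefit to others is external)
NE: All defect → everyone gets 0
If all cooperate: each receives (10)×4 - 3 = 37
Social dilemma: 37 > 0 but NE gives 0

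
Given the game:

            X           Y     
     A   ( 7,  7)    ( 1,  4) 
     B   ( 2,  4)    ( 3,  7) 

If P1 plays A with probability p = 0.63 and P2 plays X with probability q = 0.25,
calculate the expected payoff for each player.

E[P1] = 2.5925, E[P2] = 5.305

Work:
E[P1] = p·q·π₁(A,X) + p·(1-q)·π₁(A,Y) + (1-p)·q·π₁(B,X) + (1-p)·(1-q)·π₁(B,Y)
= 0.63·0.25·7 + 0.63·0.75·1 + 0.37·0.25·2 + 0.37·0.75·3
= 2.5925

E[P2] = 5.305 (similar calculation)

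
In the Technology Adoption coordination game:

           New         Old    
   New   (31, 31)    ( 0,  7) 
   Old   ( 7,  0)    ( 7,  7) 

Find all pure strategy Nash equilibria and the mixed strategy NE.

Pure NE: (New, New) and (Old, Old); Mixed NE: p = 0.2258, q = 0.2258

Work:
Check pure NE:
(New, New): (31, 31) - no unilateral deviation beneficial
(Old, Old): (7, 7) - no unilateral deviation beneficial
Mixed NE: P1 plays New with p = 0.2258, P2 plays New with q = 0.2258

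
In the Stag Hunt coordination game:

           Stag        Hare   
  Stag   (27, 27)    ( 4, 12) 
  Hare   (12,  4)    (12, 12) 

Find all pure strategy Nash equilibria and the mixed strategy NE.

Pure NE: (Stag, Stag) and (Hare, Hare); Mixed NE: p = 0.3478, q = 0.3478

Work:
Check pure NE:
(Stag, Stag): (27, 27) - no unilateral deviation beneficial
(Hare, Hare): (12, 12) - no unilateral deviation beneficial
Mixed NE: P1 plays Stag with p = 0.3478, P2 plays Stag with q = 0.3478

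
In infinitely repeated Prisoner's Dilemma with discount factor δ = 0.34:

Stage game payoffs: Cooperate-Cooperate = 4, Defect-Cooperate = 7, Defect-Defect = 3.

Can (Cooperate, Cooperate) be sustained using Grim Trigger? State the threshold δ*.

δ* = 0.75; since δ = 0.34 < 0.75, cooperation cannot be sustained

Work:
For Grim Trigger:
Cooperate forever: 4/(1-δ)
Defect then punished: 7 + 3·δ/(1-δ)
Need: 4/(1-δ) ≥ 7 + 3·δ/(1-δ)
Solving: δ ≥ (T-R)/(T-P) = (7-4)/(7-3) = 0.75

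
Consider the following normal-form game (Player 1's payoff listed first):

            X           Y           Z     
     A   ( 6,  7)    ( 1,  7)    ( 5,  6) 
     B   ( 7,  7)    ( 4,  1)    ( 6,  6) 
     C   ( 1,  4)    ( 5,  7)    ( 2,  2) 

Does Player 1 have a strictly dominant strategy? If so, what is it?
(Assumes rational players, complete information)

No strictly dominant strategy exists for Player 1

Work:
A strategy strictly dominates another if it gives a strictly higher payoff against every opponent action. Compare each pair of P1's strategies column-by-column:
  A vs B: [6 vs 7, 1 vs 4, 5 vs 6] → A does not strictly dominate B (column X: 6 ≤ 7)
  A vs C: [6 vs 1, 1 vs 5, 5 vs 2] → A does not strictly dominate C (column Y: 1 ≤ 5)
  B vs A: [7 vs 6, 4 vs 1, 6 vs 5] → B strictly dominates A
  B vs C: [7 vs 1, 4 vs 5, 6 vs 2] → B does not strictly dominate C (column Y: 4 ≤ 5)
  C vs A: [1 vs 6, 5 vs 1, 2 vs 5] → C does not strictly dominate A (column X: 1 ≤ 6)
  C vs B: [1 vs 7, 5 vs 4, 2 vs 6] → C does not strictly dominate B (column X: 1 ≤ 7)
No single strategy strictly dominates all others → no strictly dominant strategy.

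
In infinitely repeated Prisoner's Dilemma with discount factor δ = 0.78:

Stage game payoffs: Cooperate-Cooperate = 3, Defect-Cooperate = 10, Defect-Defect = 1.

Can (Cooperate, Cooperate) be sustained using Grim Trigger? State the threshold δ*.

δ* = 0.7778; since δ = 0.78 ≥ 0.7778, cooperation can be sustained

Work:
For Grim Trigger:
Cooperate forever: 3/(1-δ)
Defect then punished: 10 + 1·δ/(1-δ)
Need: 3/(1-δ) ≥ 10 + 1·δ/(1-δ)
Solving: δ ≥ (T-R)/(T-P) = (10-3)/(10-1) = 0.7778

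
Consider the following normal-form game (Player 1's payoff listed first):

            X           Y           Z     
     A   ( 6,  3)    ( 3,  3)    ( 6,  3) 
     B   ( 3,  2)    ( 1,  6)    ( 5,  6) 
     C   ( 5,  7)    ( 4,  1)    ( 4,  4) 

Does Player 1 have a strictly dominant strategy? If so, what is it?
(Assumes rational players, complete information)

No strictly dominant strategy exists for Player 1

Work:
A strategy strictly dominates another if it gives a strictly higher payoff against every opponent action. Compare each pair of P1's strategies column-by-column:
  A vs B: [6 vs 3, 3 vs 1, 6 vs 5] → A strictly dominates B
  A vs C: [6 vs 5, 3 vs 4, 6 vs 4] → A does not strictly dominate C (column Y: 3 ≤ 4)
  B vs A: [3 vs 6, 1 vs 3, 5 vs 6] → B does not strictly dominate A (column X: 3 ≤ 6)
  B vs C: [3 vs 5, 1 vs 4, 5 vs 4] → B does not strictly dominate C (column X: 3 ≤ 5)
  C vs A: [5 vs 6, 4 vs 3, 4 vs 6] → C does not strictly dominate A (column X: 5 ≤ 6)
  C vs B: [5 vs 3, 4 vs 1, 4 vs 5] → C does not strictly dominate B (column Z: 4 ≤ 5)
No single strategy strictly dominates all others → no strictly dominant strategy.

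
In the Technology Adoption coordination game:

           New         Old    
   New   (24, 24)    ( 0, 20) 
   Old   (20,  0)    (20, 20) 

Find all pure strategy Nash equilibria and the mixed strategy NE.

Pure NE: (New, New) and (Old, Old); Mixed NE: p = 0.8333, q = 0.8333

Work:
Check pure NE:
(New, New): (24, 24) - no unilateral deviation beneficial
(Old, Old): (20, 20) - no unilateral deviation beneficial
Mixed NE: P1 plays New with p = 0.8333, P2 plays New with q = 0.8333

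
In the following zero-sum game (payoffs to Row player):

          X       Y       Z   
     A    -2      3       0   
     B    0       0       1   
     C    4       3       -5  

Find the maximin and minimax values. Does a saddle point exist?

Maximin = 0, Minimax = 1, Saddle: False

Work:
Row minimums: [-2, 0, -5] → maximin = 0
Column maximums: [4, 3, 1] → minimax = 1
No saddle point (maximin ≠ minimax). Mixed strategy needed.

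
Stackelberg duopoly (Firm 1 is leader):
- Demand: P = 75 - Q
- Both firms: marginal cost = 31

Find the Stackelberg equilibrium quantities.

q₁* (leader) = 22.0, q₂* (follower) = 11.0

Work:
Follower's reaction: q₂ = (a - c - q₁)/2
Leader substitutes: π₁ = q₁·(a - q₁ - (a-c-q₁)/2 - c)
FOC: q₁* = (75 - 31)/2 = 22.00
Then: q₂* = (75 - 31 - 22.0)/2 = 11.00
Leader has first-mover advantage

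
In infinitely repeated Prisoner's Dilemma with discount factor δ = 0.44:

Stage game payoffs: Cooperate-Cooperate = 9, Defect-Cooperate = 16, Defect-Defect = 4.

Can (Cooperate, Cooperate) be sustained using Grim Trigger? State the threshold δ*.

δ* = 0.5833; since δ = 0.44 < 0.5833, cooperation cannot be sustained

Work:
For Grim Trigger:
Cooperate forever: 9/(1-δ)
Defect then punished: 16 + 4·δ/(1-δ)
Need: 9/(1-δ) ≥ 16 + 4·δ/(1-δ)
Solving: δ ≥ (T-R)/(T-P) = (16-9)/(16-4) = 0.5833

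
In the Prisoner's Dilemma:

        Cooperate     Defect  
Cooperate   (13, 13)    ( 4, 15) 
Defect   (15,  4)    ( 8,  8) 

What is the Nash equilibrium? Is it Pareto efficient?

(Defect, Defect) is NE; not Pareto efficient

Work:
Defect dominates Cooperate for both players:
If P2 cooperates: Defect (15) > Cooperate (13)
If P2 defects: Defect (8) > Cooperate (4)
NE: (Defect, Defect) with payoff (8, 8)
But (Cooperate, Cooperate) = (13, 13) Pareto dominates (8, 8)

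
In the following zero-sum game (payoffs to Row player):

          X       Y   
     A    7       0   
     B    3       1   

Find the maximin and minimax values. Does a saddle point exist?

Maximin = 1, Minimax = 1, Saddle: True

Work:
Row minimums: [0, 1] → maximin = 1
Column maximums: [7, 1] → minimax = 1
Saddle point exists! Game value = 1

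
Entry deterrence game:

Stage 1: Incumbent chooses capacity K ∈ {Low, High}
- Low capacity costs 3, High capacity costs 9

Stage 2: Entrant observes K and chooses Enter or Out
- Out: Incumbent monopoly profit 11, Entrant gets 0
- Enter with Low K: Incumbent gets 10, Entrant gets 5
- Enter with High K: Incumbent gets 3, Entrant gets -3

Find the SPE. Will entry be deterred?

SPE: (Low, Enter|Low, Out|High); Entry not deterred. Incumbent net profit = 7, Entrant gets 5

Work:
After Low K: Entrant enters (5 > 0)
After High K: Entrant stays out (-3 < 0)
Incumbent: Low → 10−3=7, High → 11−9=2
Incumbent chooses Low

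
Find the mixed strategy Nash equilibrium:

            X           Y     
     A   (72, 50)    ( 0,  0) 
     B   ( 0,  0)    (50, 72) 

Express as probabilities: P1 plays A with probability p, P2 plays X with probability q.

p = 0.5902, q = 0.4098

Work:
Find probabilities that make opponent indifferent:
P2 chooses q to make P1 indifferent between A and B
P1 chooses p to make P2 indifferent between X and Y
Mixed NE: P1 plays (A: 0.5902, B: 0.4098), P2 plays (X: 0.4098, Y: 0.5902)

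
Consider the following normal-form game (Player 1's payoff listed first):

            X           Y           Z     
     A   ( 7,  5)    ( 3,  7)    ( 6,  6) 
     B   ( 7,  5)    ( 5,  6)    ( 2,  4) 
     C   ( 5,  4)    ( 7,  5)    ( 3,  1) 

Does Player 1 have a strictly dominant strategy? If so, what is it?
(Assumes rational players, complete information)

No strictly dominant strategy exists for Player 1

Work:
A strategy strictly dominates another if it gives a strictly higher payoff against every opponent action. Compare each pair of P1's strategies column-by-column:
  A vs B: [7 vs 7, 3 vs 5, 6 vs 2] → A does not strictly dominate B (column X: 7 ≤ 7)
  A vs C: [7 vs 5, 3 vs 7, 6 vs 3] → A does not strictly dominate C (column Y: 3 ≤ 7)
  B vs A: [7 vs 7, 5 vs 3, 2 vs 6] → B does not strictly dominate A (column X: 7 ≤ 7)
  B vs C: [7 vs 5, 5 vs 7, 2 vs 3] → B does not strictly dominate C (column Y: 5 ≤ 7)
  C vs A: [5 vs 7, 7 vs 3, 3 vs 6] → C does not strictly dominate A (column X: 5 ≤ 7)
  C vs B: [5 vs 7, 7 vs 5, 3 vs 2] → C does not strictly dominate B (column X: 5 ≤ 7)
No single strategy strictly dominates all others → no strictly dominant strategy.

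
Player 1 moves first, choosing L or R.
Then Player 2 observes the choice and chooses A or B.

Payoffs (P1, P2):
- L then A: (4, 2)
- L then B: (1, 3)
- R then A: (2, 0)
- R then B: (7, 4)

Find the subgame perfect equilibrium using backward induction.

P1 plays R, P2 plays B after L and B after R; Payoff (7, 4)

Work:
Backward induction:
After L: P2 chooses B → P1 gets 1
After R: P2 chooses B → P1 gets 7
P1 chooses R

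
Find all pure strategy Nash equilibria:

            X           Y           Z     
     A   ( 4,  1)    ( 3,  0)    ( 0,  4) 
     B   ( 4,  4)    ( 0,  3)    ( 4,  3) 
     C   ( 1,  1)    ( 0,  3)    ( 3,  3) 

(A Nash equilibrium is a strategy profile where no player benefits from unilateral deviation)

Nash equilibrium: (B, X)

Work:
Best responses:
  P1 vs X: payoffs [4, 4, 1] → best response A/B (payoff 4)
  P1 vs Y: payoffs [3, 0, 0] → best response A (payoff 3)
  P1 vs Z: payoffs [0, 4, 3] → best response B (payoff 4)
  P2 vs A: payoffs [1, 0, 4] → best response Z (payoff 4)
  P2 vs B: payoffs [4, 3, 3] → best response X (payoff 4)
  P2 vs C: payoffs [1, 3, 3] → best response Y/Z (payoff 3)
Mutual best responses: (B,X) → Nash equilibria.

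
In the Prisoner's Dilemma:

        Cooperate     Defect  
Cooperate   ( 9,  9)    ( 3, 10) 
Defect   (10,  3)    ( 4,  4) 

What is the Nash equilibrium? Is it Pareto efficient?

(Defect, Defect) is NE; not Pareto efficient

Work:
Defect dominates Cooperate for both players:
If P2 cooperates: Defect (10) > Cooperate (9)
If P2 defects: Defect (4) > Cooperate (3)
NE: (Defect, Defect) with payoff (4, 4)
But (Cooperate, Cooperate) = (9, 9) Pareto dominates (4, 4)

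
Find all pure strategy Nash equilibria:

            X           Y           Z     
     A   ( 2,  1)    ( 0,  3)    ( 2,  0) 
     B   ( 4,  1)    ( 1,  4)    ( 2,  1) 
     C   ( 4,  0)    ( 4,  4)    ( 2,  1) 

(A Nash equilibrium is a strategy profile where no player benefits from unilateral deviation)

Nash equilibrium: (C, Y)

Work:
Best responses:
  P1 vs X: payoffs [2, 4, 4] → best response B/C (payoff 4)
  P1 vs Y: payoffs [0, 1, 4] → best response C (payoff 4)
  P1 vs Z: payoffs [2, 2, 2] → best response A/B/C (payoff 2)
  P2 vs A: payoffs [1, 3, 0] → best response Y (payoff 3)
  P2 vs B: payoffs [1, 4, 1] → best response Y (payoff 4)
  P2 vs C: payoffs [0, 4, 1] → best response Y (payoff 4)
Mutual best responses: (C,Y) → Nash equilibria.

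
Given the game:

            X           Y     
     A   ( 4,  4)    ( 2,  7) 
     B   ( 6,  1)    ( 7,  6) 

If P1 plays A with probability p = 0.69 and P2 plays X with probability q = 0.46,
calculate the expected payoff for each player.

E[P1] = 4.0422, E[P2] = 5.0248

Work:
E[P1] = p·q·π₁(A,X) + p·(1-q)·π₁(A,Y) + (1-p)·q·π₁(B,X) + (1-p)·(1-q)·π₁(B,Y)
= 0.69·0.46·4 + 0.69·0.54·2 + 0.31·0.46·6 + 0.31·0.54·7
= 4.0422

E[P2] = 5.0248 (similar calculation)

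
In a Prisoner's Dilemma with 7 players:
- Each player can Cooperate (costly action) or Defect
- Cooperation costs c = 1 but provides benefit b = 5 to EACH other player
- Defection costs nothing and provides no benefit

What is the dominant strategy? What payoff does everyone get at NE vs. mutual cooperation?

Dominant: Defect; NE payoff = 0; Coop payoff = 29

Work:
Defect dominates (saves cost c = 1, benefit to others is external)
NE: All defect → everyone gets 0
If all cooperate: each receives (6)×5 - 1 = 29
Social dilemma: 29 > 0 but NE gives 0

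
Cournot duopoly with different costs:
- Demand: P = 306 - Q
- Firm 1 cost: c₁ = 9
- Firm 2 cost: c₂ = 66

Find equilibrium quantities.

q₁* = 118.0, q₂* = 61.0

Work:
Reaction: q₁ = (306 - 9 - q₂)/2
Reaction: q₂ = (306 - 66 - q₁)/2
Solve simultaneously:
q₁* = (306 - 2×9 + 66)/3 = 118.0
q₂* = (306 - 2×66 + 9)/3 = 61.0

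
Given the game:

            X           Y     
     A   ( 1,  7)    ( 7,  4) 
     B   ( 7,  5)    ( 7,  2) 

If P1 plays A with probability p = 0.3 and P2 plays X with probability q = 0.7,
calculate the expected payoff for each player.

E[P1] = 5.74, E[P2] = 4.7

Work:
E[P1] = p·q·π₁(A,X) + p·(1-q)·π₁(A,Y) + (1-p)·q·π₁(B,X) + (1-p)·(1-q)·π₁(B,Y)
= 0.3·0.7·1 + 0.3·0.3·7 + 0.7·0.7·7 + 0.7·0.3·7
= 5.74

E[P2] = 4.7 (similar calculation)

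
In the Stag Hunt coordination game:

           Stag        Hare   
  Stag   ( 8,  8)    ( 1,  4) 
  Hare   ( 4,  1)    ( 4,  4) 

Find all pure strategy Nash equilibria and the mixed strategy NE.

Pure NE: (Stag, Stag) and (Hare, Hare); Mixed NE: p = 0.4286, q = 0.4286

Work:
Check pure NE:
(Stag, Stag): (8, 8) - no unilateral deviation beneficial
(Hare, Hare): (4, 4) - no unilateral deviation beneficial
Mixed NE: P1 plays Stag with p = 0.4286, P2 plays Stag with q = 0.4286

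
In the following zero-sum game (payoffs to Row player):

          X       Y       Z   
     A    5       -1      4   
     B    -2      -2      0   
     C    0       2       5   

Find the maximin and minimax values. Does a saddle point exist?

Maximin = 0, Minimax = 2, Saddle: False

Work:
Row minimums: [-1, -2, 0] → maximin = 0
Column maximums: [5, 2, 5] → minimax = 2
No saddle point (maximin ≠ minimax). Mixed strategy needed.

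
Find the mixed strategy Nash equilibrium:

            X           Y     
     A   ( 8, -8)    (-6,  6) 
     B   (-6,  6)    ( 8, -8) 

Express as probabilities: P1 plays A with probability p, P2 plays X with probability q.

p = 0.5, q = 0.5

Work:
Find probabilities that make opponent indifferent:
P2 chooses q to make P1 indifferent between A and B
P1 chooses p to make P2 indifferent between X and Y
Mixed NE: P1 plays (A: 0.5, B: 0.5), P2 plays (X: 0.5, Y: 0.5)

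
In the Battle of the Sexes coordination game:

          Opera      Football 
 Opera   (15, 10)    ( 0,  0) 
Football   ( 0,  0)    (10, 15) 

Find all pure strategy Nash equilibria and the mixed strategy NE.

Pure NE: (Opera, Opera) and (Football, Football); Mixed NE: p = 0.6, q = 0.4

Work:
Check pure NE:
(Opera, Opera): (15, 10) - no unilateral deviation beneficial
(Football, Football): (10, 15) - no unilateral deviation beneficial
Mixed NE: P1 plays Opera with p = 0.6, P2 plays Opera with q = 0.4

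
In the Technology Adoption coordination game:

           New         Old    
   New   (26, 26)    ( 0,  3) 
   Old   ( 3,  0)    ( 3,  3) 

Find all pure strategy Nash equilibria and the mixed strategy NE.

Pure NE: (New, New) and (Old, Old); Mixed NE: p = 0.1154, q = 0.1154

Work:
Check pure NE:
(New, New): (26, 26) - no unilateral deviation beneficial
(Old, Old): (3, 3) - no unilateral deviation beneficial
Mixed NE: P1 plays New with p = 0.1154, P2 plays New with q = 0.1154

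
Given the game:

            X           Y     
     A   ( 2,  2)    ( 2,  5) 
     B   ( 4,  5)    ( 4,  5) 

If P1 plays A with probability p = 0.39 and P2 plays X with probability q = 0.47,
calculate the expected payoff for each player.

E[P1] = 3.22, E[P2] = 4.4501

Work:
E[P1] = p·q·π₁(A,X) + p·(1-q)·π₁(A,Y) + (1-p)·q·π₁(B,X) + (1-p)·(1-q)·π₁(B,Y)
= 0.39·0.47·2 + 0.39·0.53·2 + 0.61·0.47·4 + 0.61·0.53·4
= 3.22

E[P2] = 4.4501 (similar calculation)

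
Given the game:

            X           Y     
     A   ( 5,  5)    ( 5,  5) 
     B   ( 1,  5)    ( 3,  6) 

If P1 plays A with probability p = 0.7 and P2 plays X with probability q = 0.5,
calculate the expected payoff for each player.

E[P1] = 4.1, E[P2] = 5.15

Work:
E[P1] = p·q·π₁(A,X) + p·(1-q)·π₁(A,Y) + (1-p)·q·π₁(B,X) + (1-p)·(1-q)·π₁(B,Y)
= 0.7·0.5·5 + 0.7·0.5·5 + 0.3·0.5·1 + 0.3·0.5·3
= 4.1

E[P2] = 5.15 (similar calculation)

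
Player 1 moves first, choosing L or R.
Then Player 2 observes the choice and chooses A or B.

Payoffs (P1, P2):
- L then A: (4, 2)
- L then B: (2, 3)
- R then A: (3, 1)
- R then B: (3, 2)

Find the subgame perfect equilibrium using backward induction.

P1 plays R, P2 plays B after L and B after R; Payoff (3, 2)

Work:
Backward induction:
After L: P2 chooses B → P1 gets 2
After R: P2 chooses B → P1 gets 3
P1 chooses R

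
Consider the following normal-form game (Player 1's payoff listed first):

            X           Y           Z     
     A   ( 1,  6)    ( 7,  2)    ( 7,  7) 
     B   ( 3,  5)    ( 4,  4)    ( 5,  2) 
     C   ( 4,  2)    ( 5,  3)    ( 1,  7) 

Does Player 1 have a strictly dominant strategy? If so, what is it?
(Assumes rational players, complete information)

No strictly dominant strategy exists for Player 1

Work:
A strategy strictly dominates another if it gives a strictly higher payoff against every opponent action. Compare each pair of P1's strategies column-by-column:
  A vs B: [1 vs 3, 7 vs 4, 7 vs 5] → A does not strictly dominate B (column X: 1 ≤ 3)
  A vs C: [1 vs 4, 7 vs 5, 7 vs 1] → A does not strictly dominate C (column X: 1 ≤ 4)
  B vs A: [3 vs 1, 4 vs 7, 5 vs 7] → B does not strictly dominate A (column Y: 4 ≤ 7)
  B vs C: [3 vs 4, 4 vs 5, 5 vs 1] → B does not strictly dominate C (column X: 3 ≤ 4)
  C vs A: [4 vs 1, 5 vs 7, 1 vs 7] → C does not strictly dominate A (column Y: 5 ≤ 7)
  C vs B: [4 vs 3, 5 vs 4, 1 vs 5] → C does not strictly dominate B (column Z: 1 ≤ 5)
No single strategy strictly dominates all others → no strictly dominant strategy.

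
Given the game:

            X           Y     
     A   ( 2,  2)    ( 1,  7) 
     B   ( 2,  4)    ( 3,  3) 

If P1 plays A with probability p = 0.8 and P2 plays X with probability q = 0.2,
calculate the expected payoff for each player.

E[P1] = 1.52, E[P2] = 5.44

Work:
E[P1] = p·q·π₁(A,X) + p·(1-q)·π₁(A,Y) + (1-p)·q·π₁(B,X) + (1-p)·(1-q)·π₁(B,Y)
= 0.8·0.2·2 + 0.8·0.8·1 + 0.2·0.2·2 + 0.2·0.8·3
= 1.52

E[P2] = 5.44 (similar calculation)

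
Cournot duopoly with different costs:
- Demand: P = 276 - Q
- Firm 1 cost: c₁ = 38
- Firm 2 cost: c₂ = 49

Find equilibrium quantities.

q₁* = 83.0, q₂* = 72.0

Work:
Reaction: q₁ = (276 - 38 - q₂)/2
Reaction: q₂ = (276 - 49 - q₁)/2
Solve simultaneously:
q₁* = (276 - 2×38 + 49)/3 = 83.0
q₂* = (276 - 2×49 + 38)/3 = 72.0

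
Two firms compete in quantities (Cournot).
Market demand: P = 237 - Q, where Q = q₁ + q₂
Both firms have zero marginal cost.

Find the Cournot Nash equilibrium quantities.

q₁* = q₂* = 79.0; P* = 79.0

Work:
Profit: π_i = P·q_i = (a - q_i - q_j)·q_i
FOC: ∂π_i/∂q_i = a - 2q_i - q_j = 0
Reaction function: q_i = (237 - q_j)/2
Symmetry: q* = 237/3 = 79.0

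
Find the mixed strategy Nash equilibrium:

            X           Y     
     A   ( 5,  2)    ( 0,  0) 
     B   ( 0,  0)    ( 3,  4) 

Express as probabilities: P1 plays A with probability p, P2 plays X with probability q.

p = 0.6667, q = 0.375

Work:
Find probabilities that make opponent indifferent:
P2 chooses q to make P1 indifferent between A and B
P1 chooses p to make P2 indifferent between X and Y
Mixed NE: P1 plays (A: 0.6667, B: 0.3333), P2 plays (X: 0.375, Y: 0.625)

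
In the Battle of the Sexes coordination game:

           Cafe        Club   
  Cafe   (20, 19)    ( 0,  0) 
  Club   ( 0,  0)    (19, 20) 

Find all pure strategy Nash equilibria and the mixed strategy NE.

Pure NE: (Cafe, Cafe) and (Club, Club); Mixed NE: p = 0.5128, q = 0.4872

Work:
Check pure NE:
(Cafe, Cafe): (20, 19) - no unilateral deviation beneficial
(Club, Club): (19, 20) - no unilateral deviation beneficial
Mixed NE: P1 plays Cafe with p = 0.5128, P2 plays Cafe with q = 0.4872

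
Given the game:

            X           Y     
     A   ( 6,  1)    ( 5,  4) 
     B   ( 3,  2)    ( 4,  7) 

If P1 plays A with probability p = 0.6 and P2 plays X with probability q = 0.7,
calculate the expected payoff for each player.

E[P1] = 4.74, E[P2] = 2.54

Work:
E[P1] = p·q·π₁(A,X) + p·(1-q)·π₁(A,Y) + (1-p)·q·π₁(B,X) + (1-p)·(1-q)·π₁(B,Y)
= 0.6·0.7·6 + 0.6·0.3·5 + 0.4·0.7·3 + 0.4·0.3·4
= 4.74

E[P2] = 2.54 (similar calculation)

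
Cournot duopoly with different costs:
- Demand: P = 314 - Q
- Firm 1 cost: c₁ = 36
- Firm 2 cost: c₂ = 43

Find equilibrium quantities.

q₁* = 95.0, q₂* = 88.0

Work:
Reaction: q₁ = (314 - 36 - q₂)/2
Reaction: q₂ = (314 - 43 - q₁)/2
Solve simultaneously:
q₁* = (314 - 2×36 + 43)/3 = 95.0
q₂* = (314 - 2×43 + 36)/3 = 88.0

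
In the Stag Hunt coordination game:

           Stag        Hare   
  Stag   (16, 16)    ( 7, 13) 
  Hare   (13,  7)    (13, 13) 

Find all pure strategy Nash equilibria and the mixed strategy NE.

Pure NE: (Stag, Stag) and (Hare, Hare); Mixed NE: p = 0.6667, q = 0.6667

Work:
Check pure NE:
(Stag, Stag): (16, 16) - no unilateral deviation beneficial
(Hare, Hare): (13, 13) - no unilateral deviation beneficial
Mixed NE: P1 plays Stag with p = 0.6667, P2 plays Stag with q = 0.6667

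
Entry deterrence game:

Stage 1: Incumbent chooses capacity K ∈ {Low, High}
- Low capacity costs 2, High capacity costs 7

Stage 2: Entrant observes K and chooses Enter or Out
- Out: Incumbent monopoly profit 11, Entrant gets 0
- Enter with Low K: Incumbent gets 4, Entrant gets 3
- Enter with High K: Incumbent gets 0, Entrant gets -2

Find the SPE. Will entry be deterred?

SPE: (High, Enter|Low, Out|High); Entry deterred. Incumbent net profit = 4

Work:
After Low K: Entrant enters (3 > 0)
After High K: Entrant stays out (-2 < 0)
Incumbent: Low → 4−2=2, High → 11−7=4
Incumbent chooses High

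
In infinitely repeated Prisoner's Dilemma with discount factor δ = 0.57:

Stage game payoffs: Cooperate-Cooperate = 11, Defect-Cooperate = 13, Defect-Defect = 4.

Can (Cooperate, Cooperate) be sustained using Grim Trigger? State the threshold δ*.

δ* = 0.2222; since δ = 0.57 ≥ 0.2222, cooperation can be sustained

Work:
For Grim Trigger:
Cooperate forever: 11/(1-δ)
Defect then punished: 13 + 4·δ/(1-δ)
Need: 11/(1-δ) ≥ 13 + 4·δ/(1-δ)
Solving: δ ≥ (T-R)/(T-P) = (13-11)/(13-4) = 0.2222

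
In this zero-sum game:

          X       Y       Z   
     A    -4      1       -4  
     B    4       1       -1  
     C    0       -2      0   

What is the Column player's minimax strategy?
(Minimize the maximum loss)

Column should play Z, value = 0

Work:
Column player minimizes Row's maximum payoff:
Column X: max payoff to Row = 4
Column Y: max payoff to Row = 1
Column Z: max payoff to Row = 0
Minimum is 0, achieved by column Z.
Minimax strategy: Z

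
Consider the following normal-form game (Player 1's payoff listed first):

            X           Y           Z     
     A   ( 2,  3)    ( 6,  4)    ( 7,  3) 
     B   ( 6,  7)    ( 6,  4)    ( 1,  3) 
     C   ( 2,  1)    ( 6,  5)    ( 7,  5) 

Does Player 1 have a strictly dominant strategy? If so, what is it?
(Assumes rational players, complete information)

No strictly dominant strategy exists for Player 1

Work:
A strategy strictly dominates another if it gives a strictly higher payoff against every opponent action. Compare each pair of P1's strategies column-by-column:
  A vs B: [2 vs 6, 6 vs 6, 7 vs 1] → A does not strictly dominate B (column X: 2 ≤ 6)
  A vs C: [2 vs 2, 6 vs 6, 7 vs 7] → A does not strictly dominate C (column X: 2 ≤ 2)
  B vs A: [6 vs 2, 6 vs 6, 1 vs 7] → B does not strictly dominate A (column Y: 6 ≤ 6)
  B vs C: [6 vs 2, 6 vs 6, 1 vs 7] → B does not strictly dominate C (column Y: 6 ≤ 6)
  C vs A: [2 vs 2, 6 vs 6, 7 vs 7] → C does not strictly dominate A (column X: 2 ≤ 2)
  C vs B: [2 vs 6, 6 vs 6, 7 vs 1] → C does not strictly dominate B (column X: 2 ≤ 6)
No single strategy strictly dominates all others → no strictly dominant strategy.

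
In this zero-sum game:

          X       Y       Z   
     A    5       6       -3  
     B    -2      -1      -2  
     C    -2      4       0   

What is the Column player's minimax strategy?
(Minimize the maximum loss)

Column should play Z, value = 0

Work:
Column player minimizes Row's maximum payoff:
Column X: max payoff to Row = 5
Column Y: max payoff to Row = 6
Column Z: max payoff to Row = 0
Minimum is 0, achieved by column Z.
Minimax strategy: Z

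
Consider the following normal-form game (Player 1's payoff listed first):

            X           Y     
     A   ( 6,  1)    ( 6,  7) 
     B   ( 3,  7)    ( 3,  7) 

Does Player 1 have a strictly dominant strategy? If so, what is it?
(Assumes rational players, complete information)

Yes, Player 1's strictly dominant strategy is A

Work:
A strategy strictly dominates another if it gives a strictly higher payoff against every opponent action. Compare each pair of P1's strategies column-by-column:
  A vs B: [6 vs 3, 6 vs 3] → A strictly dominates B
  B vs A: [3 vs 6, 3 vs 6] → B does not strictly dominate A (column X: 3 ≤ 6)
A strictly dominates every other strategy → strictly dominant.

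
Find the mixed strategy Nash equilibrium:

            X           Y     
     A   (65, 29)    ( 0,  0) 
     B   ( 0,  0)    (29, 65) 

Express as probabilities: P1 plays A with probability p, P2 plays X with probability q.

p = 0.6915, q = 0.3085

Work:
Find probabilities that make opponent indifferent:
P2 chooses q to make P1 indifferent between A and B
P1 chooses p to make P2 indifferent between X and Y
Mixed NE: P1 plays (A: 0.6915, B: 0.3085), P2 plays (X: 0.3085, Y: 0.6915)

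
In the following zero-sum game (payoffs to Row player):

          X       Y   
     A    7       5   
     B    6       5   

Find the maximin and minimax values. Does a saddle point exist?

Maximin = 5, Minimax = 5, Saddle: True

Work:
Row minimums: [5, 5] → maximin = 5
Column maximums: [7, 5] → minimax = 5
Saddle point exists! Game value = 5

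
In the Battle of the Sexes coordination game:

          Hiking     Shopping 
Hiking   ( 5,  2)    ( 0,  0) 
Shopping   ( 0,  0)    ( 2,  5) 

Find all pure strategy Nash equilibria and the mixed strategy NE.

Pure NE: (Hiking, Hiking) and (Shopping, Shopping); Mixed NE: p = 0.7143, q = 0.2857

Work:
Check pure NE:
(Hiking, Hiking): (5, 2) - no unilateral deviation beneficial
(Shopping, Shopping): (2, 5) - no unilateral deviation beneficial
Mixed NE: P1 plays Hiking with p = 0.7143, P2 plays Hiking with q = 0.2857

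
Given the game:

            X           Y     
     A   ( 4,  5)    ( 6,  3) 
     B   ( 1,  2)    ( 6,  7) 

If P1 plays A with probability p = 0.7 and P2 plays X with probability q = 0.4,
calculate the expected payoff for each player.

E[P1] = 4.84, E[P2] = 4.16

Work:
E[P1] = p·q·π₁(A,X) + p·(1-q)·π₁(A,Y) + (1-p)·q·π₁(B,X) + (1-p)·(1-q)·π₁(B,Y)
= 0.7·0.4·4 + 0.7·0.6·6 + 0.3·0.4·1 + 0.3·0.6·6
= 4.84

E[P2] = 4.16 (similar calculation)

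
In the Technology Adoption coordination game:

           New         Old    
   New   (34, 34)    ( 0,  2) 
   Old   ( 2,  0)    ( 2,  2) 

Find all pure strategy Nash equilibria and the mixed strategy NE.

Pure NE: (New, New) and (Old, Old); Mixed NE: p = 0.0588, q = 0.0588

Work:
Check pure NE:
(New, New): (34, 34) - no unilateral deviation beneficial
(Old, Old): (2, 2) - no unilateral deviation beneficial
Mixed NE: P1 plays New with p = 0.0588, P2 plays New with q = 0.0588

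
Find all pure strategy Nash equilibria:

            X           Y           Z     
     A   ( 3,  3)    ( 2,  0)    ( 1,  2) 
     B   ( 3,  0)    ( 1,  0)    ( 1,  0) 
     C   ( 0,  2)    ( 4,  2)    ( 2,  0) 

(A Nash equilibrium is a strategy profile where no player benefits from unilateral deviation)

Nash equilibrium: (A, X), (B, X), (C, Y)

Work:
Best responses:
  P1 vs X: payoffs [3, 3, 0] → best response A/B (payoff 3)
  P1 vs Y: payoffs [2, 1, 4] → best response C (payoff 4)
  P1 vs Z: payoffs [1, 1, 2] → best response C (payoff 2)
  P2 vs A: payoffs [3, 0, 2] → best response X (payoff 3)
  P2 vs B: payoffs [0, 0, 0] → best response X/Y/Z (payoff 0)
  P2 vs C: payoffs [2, 2, 0] → best response X/Y (payoff 2)
Mutual best responses: (A,X), (B,X), (C,Y) → Nash equilibria.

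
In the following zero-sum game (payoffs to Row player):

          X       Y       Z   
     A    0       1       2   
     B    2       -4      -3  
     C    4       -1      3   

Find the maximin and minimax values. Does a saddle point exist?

Maximin = 0, Minimax = 1, Saddle: False

Work:
Row minimums: [0, -4, -1] → maximin = 0
Column maximums: [4, 1, 3] → minimax = 1
No saddle point (maximin ≠ minimax). Mixed strategy needed.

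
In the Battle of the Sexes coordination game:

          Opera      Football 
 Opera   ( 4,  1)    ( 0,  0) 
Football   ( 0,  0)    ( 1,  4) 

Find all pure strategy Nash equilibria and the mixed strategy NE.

Pure NE: (Opera, Opera) and (Football, Football); Mixed NE: p = 0.8, q = 0.2

Work:
Check pure NE:
(Opera, Opera): (4, 1) - no unilateral deviation beneficial
(Football, Football): (1, 4) - no unilateral deviation beneficial
Mixed NE: P1 plays Opera with p = 0.8, P2 plays Opera with q = 0.2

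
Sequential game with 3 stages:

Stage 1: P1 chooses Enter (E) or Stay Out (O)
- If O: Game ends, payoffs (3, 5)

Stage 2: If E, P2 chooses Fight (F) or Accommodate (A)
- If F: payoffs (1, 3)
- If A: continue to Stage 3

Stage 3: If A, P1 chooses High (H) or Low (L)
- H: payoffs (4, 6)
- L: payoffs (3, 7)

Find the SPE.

SPE: (E, A, H); Outcome (4, 6)

Work:
Stage 3: P1 chooses H (4 vs 3)
Stage 2: P2: F->3, A->6 (anticipating H). Choose A
Stage 1: P1: O->3, E->4 (anticipating A, H). Choose E
SPE path: E -> A -> H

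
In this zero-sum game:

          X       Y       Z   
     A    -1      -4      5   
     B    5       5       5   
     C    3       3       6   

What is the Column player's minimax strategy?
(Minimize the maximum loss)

Column should play X or Y (all achieve the minimum), value = 5

Work:
Column player minimizes Row's maximum payoff:
Column X: max payoff to Row = 5
Column Y: max payoff to Row = 5
Column Z: max payoff to Row = 6
Minimum is 5, achieved by columns X, Y (tied).
Each of X or Y is a minimax strategy.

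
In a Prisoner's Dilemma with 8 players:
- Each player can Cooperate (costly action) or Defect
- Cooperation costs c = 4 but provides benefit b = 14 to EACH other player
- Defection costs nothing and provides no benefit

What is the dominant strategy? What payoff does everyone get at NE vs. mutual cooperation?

Dominant: Defect; NE payoff = 0; Coop payoff = 94

Work:
Defect dominates (saves cost c = 4, benefit to others is external)
NE: All defect → everyone gets 0
If all cooperate: each receives (7)×14 - 4 = 94
Social dilemma: 94 > 0 but NE gives 0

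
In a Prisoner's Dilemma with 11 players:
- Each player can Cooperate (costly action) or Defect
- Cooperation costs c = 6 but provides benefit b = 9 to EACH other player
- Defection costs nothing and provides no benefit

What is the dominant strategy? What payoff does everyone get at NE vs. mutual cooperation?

Dominant: Defect; NE payoff = 0; Coop payoff = 84

Work:
Defect dominates (saves cost c = 6, benefit to others is external)
NE: All defect → everyone gets 0
If all cooperate: each receives (10)×9 - 6 = 84
Social dilemma: 84 > 0 but NE gives 0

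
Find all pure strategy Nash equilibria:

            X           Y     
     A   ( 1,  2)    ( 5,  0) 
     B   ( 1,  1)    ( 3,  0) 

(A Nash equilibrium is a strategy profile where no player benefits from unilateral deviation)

Nash equilibrium: (A, X), (B, X)

Work:
Best responses:
  P1 vs X: payoffs [1, 1] → best response A/B (payoff 1)
  P1 vs Y: payoffs [5, 3] → best response A (payoff 5)
  P2 vs A: payoffs [2, 0] → best response X (payoff 2)
  P2 vs B: payoffs [1, 0] → best response X (payoff 1)
Mutual best responses: (A,X), (B,X) → Nash equilibria.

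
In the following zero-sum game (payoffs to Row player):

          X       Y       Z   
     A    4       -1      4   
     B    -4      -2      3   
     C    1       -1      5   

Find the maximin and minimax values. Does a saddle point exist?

Maximin = -1, Minimax = -1, Saddle: True

Work:
Row minimums: [-1, -4, -1] → maximin = -1
Column maximums: [4, -1, 5] → minimax = -1
Saddle point exists! Game value = -1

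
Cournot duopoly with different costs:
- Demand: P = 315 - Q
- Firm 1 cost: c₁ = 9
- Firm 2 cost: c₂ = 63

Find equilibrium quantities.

q₁* = 120.0, q₂* = 66.0

Work:
Reaction: q₁ = (315 - 9 - q₂)/2
Reaction: q₂ = (315 - 63 - q₁)/2
Solve simultaneously:
q₁* = (315 - 2×9 + 63)/3 = 120.0
q₂* = (315 - 2×63 + 9)/3 = 66.0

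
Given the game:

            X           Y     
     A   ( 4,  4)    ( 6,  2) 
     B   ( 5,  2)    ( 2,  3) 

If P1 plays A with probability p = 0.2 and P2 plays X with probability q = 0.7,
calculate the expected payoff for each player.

E[P1] = 4.2, E[P2] = 2.52

Work:
E[P1] = p·q·π₁(A,X) + p·(1-q)·π₁(A,Y) + (1-p)·q·π₁(B,X) + (1-p)·(1-q)·π₁(B,Y)
= 0.2·0.7·4 + 0.2·0.3·6 + 0.8·0.7·5 + 0.8·0.3·2
= 4.2

E[P2] = 2.52 (similar calculation)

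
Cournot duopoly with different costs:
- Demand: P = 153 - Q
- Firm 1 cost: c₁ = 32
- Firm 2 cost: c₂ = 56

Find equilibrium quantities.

q₁* = 48.33, q₂* = 24.33

Work:
Reaction: q₁ = (153 - 32 - q₂)/2
Reaction: q₂ = (153 - 56 - q₁)/2
Solve simultaneously:
q₁* = (153 - 2×32 + 56)/3 = 48.33
q₂* = (153 - 2×56 + 32)/3 = 24.33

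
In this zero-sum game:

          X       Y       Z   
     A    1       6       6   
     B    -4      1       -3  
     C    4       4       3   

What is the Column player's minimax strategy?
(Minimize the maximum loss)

Column should play X, value = 4

Work:
Column player minimizes Row's maximum payoff:
Column X: max payoff to Row = 4
Column Y: max payoff to Row = 6
Column Z: max payoff to Row = 6
Minimum is 4, achieved by column X.
Minimax strategy: X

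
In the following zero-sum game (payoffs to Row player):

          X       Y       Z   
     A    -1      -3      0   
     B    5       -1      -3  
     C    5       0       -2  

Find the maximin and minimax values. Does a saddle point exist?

Maximin = -2, Minimax = 0, Saddle: False

Work:
Row minimums: [-3, -3, -2] → maximin = -2
Column maximums: [5, 0, 0] → minimax = 0
No saddle point (maximin ≠ minimax). Mixed strategy needed.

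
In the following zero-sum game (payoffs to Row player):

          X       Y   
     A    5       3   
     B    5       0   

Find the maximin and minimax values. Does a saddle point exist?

Maximin = 3, Minimax = 3, Saddle: True

Work:
Row minimums: [3, 0] → maximin = 3
Column maximums: [5, 3] → minimax = 3
Saddle point exists! Game value = 3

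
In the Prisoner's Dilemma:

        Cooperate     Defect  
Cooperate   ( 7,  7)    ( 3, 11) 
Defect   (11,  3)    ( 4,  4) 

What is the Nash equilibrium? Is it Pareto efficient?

(Defect, Defect) is NE; not Pareto efficient

Work:
Defect dominates Cooperate for both players:
If P2 cooperates: Defect (11) > Cooperate (7)
If P2 defects: Defect (4) > Cooperate (3)
NE: (Defect, Defect) with payoff (4, 4)
But (Cooperate, Cooperate) = (7, 7) Pareto dominates (4, 4)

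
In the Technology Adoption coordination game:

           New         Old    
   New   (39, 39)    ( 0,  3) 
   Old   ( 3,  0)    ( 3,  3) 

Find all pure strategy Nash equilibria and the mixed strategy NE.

Pure NE: (New, New) and (Old, Old); Mixed NE: p = 0.0769, q = 0.0769

Work:
Check pure NE:
(New, New): (39, 39) - no unilateral deviation beneficial
(Old, Old): (3, 3) - no unilateral deviation beneficial
Mixed NE: P1 plays New with p = 0.0769, P2 plays New with q = 0.0769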